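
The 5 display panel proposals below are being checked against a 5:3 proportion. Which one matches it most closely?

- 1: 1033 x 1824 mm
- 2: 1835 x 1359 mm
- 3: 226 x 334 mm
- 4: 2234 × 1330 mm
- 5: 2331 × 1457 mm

Target 5:3 ≈ 1.667.
1: 1.766 (Δ0.099)  2: 1.350 (Δ0.317)  3: 1.478 (Δ0.189)  4: 1.680 (Δ0.013)  5: 1.600 (Δ0.067)

4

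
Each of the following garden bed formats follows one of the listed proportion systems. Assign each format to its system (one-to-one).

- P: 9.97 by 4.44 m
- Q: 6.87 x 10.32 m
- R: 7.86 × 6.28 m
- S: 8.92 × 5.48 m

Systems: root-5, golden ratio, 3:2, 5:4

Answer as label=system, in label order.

P=root-5, Q=3:2, R=5:4, S=golden ratio

Ratios: P ≈ 2.245; Q ≈ 1.502; R ≈ 1.252; S ≈ 1.628.
Targets: root-5 ≈ 2.236; golden ratio ≈ 1.618; 3:2 ≈ 1.500; 5:4 ≈ 1.250.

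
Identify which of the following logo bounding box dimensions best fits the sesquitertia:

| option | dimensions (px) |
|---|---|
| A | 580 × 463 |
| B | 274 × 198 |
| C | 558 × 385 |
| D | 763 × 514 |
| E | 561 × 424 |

E

Target 4:3 ≈ 1.333.
A: 1.253 (Δ0.080)  B: 1.384 (Δ0.051)  C: 1.449 (Δ0.116)  D: 1.484 (Δ0.151)  E: 1.323 (Δ0.010)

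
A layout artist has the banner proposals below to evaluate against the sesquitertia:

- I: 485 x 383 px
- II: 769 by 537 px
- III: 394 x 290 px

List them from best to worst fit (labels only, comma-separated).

I: 485/383 ≈ 1.266 → |1.266 − 1.333| = 0.067
II: 769/537 ≈ 1.432 → |1.432 − 1.333| = 0.099
III: 394/290 ≈ 1.359 → |1.359 − 1.333| = 0.026

III, I, II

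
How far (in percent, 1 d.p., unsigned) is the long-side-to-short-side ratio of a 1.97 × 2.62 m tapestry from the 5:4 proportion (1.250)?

Ratio = 2.62 / 1.97 ≈ 1.3299.
Ideal 5:4 = 1.2500. |1.3299 − 1.2500| / 1.2500 ≈ 6.39% → 6.4%.

6.4%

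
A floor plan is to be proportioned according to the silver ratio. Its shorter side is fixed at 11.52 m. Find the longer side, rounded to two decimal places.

27.81 m

silver ratio ≈ 2.41421.
Longer side = 11.52 × 2.41421 ≈ 27.8117 → 27.81 m.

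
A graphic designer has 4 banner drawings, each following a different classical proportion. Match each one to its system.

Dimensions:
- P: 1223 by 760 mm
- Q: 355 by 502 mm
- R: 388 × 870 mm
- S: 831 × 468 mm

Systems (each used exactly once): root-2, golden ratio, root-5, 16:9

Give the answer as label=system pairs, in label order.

P = 1223/760 ≈ 1.609 → golden ratio (1.618)
Q = 502/355 ≈ 1.414 → root-2 (1.414)
R = 870/388 ≈ 2.242 → root-5 (2.236)
S = 831/468 ≈ 1.776 → 16:9 (1.778)

P=golden ratio, Q=root-2, R=root-5, S=16:9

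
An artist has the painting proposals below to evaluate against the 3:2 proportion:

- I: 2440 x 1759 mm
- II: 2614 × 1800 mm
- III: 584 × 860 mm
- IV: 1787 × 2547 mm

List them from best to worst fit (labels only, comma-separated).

I: 2440/1759 ≈ 1.387 → |1.387 − 1.500| = 0.113
II: 2614/1800 ≈ 1.452 → |1.452 − 1.500| = 0.048
III: 860/584 ≈ 1.473 → |1.473 − 1.500| = 0.027
IV: 2547/1787 ≈ 1.425 → |1.425 − 1.500| = 0.075

III, II, IV, I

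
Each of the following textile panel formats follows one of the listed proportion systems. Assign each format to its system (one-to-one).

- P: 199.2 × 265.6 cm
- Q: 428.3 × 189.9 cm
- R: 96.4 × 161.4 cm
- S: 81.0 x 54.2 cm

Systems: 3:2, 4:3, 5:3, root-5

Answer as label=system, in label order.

P=4:3, Q=root-5, R=5:3, S=3:2

P = 265.6/199.2 ≈ 1.333 → 4:3 (1.333)
Q = 428.3/189.9 ≈ 2.255 → root-5 (2.236)
R = 161.4/96.4 ≈ 1.674 → 5:3 (1.667)
S = 81.0/54.2 ≈ 1.494 → 3:2 (1.500)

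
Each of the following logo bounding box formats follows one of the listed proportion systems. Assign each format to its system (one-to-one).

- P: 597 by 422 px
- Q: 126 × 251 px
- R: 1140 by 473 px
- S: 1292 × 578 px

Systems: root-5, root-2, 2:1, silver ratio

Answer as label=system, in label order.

P=root-2, Q=2:1, R=silver ratio, S=root-5

Ratios: P ≈ 1.415; Q ≈ 1.992; R ≈ 2.410; S ≈ 2.235.
Targets: root-5 ≈ 2.236; root-2 ≈ 1.414; 2:1 ≈ 2.000; silver ratio ≈ 2.414.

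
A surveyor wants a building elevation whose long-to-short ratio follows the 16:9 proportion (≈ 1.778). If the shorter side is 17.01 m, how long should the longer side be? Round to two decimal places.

16:9 ≈ 1.77778.
Longer side = 17.01 × 1.77778 ≈ 30.2400 → 30.24 m.

30.24 m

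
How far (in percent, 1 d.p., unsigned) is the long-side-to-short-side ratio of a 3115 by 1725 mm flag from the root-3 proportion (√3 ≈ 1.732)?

Ratio = 3115 / 1725 ≈ 1.8058.
Ideal root-3 ≈ 1.7321. |1.8058 − 1.7321| / 1.7321 ≈ 4.25% → 4.3%.

4.3%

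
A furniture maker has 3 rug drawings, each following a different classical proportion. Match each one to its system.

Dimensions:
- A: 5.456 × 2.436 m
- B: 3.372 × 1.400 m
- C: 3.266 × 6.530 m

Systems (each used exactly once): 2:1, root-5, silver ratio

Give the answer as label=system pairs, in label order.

Ratios: A ≈ 2.240; B ≈ 2.409; C ≈ 1.999.
Targets: 2:1 ≈ 2.000; root-5 ≈ 2.236; silver ratio ≈ 2.414.

A=root-5, B=silver ratio, C=2:1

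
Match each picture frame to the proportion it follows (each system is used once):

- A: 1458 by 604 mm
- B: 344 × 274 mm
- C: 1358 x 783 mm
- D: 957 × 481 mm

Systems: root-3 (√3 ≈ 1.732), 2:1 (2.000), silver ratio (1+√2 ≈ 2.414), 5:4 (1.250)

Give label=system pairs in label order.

A = 1458/604 ≈ 2.414 → silver ratio (2.414)
B = 344/274 ≈ 1.255 → 5:4 (1.250)
C = 1358/783 ≈ 1.734 → root-3 (1.732)
D = 957/481 ≈ 1.990 → 2:1 (2.000)

A=silver ratio, B=5:4, C=root-3, D=2:1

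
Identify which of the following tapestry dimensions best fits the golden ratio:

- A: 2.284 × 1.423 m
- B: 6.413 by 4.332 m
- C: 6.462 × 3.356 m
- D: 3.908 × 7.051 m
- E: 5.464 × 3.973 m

A

Target golden ratio ≈ 1.618.
A: 1.605 (Δ0.013)  B: 1.480 (Δ0.138)  C: 1.926 (Δ0.308)  D: 1.804 (Δ0.186)  E: 1.375 (Δ0.243)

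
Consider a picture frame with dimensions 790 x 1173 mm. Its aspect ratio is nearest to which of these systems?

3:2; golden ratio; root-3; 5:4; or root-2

Ratio = 1173 / 790 ≈ 1.485.
Distances: 3:2 1.500 (Δ 0.015); golden ratio 1.618 (Δ 0.133); root-3 1.732 (Δ 0.247); 5:4 1.250 (Δ 0.235); root-2 1.414 (Δ 0.071).

3:2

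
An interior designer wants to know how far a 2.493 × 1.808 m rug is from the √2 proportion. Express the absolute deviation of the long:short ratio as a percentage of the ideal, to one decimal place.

Ratio = 2.493 / 1.808 ≈ 1.3789.
Ideal root-2 ≈ 1.4142. |1.3789 − 1.4142| / 1.4142 ≈ 2.50% → 2.5%.

2.5%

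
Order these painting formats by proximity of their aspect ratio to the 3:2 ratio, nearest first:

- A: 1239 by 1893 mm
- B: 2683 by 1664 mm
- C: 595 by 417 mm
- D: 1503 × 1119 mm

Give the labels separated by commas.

Ratios: A = 1893 / 1239 ≈ 1.528; B = 2683 / 1664 ≈ 1.612; C = 595 / 417 ≈ 1.427; D = 1503 / 1119 ≈ 1.343.
|Δ from 1.500|: A 0.028; B 0.112; C 0.073; D 0.157.

A, C, B, D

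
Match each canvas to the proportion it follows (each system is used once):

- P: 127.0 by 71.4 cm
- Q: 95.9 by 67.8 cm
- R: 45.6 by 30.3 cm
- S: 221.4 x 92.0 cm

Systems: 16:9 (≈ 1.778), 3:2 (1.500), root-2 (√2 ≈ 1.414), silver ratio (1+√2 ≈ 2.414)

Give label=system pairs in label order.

Ratios: P ≈ 1.779; Q ≈ 1.414; R ≈ 1.505; S ≈ 2.407.
Targets: 16:9 ≈ 1.778; 3:2 ≈ 1.500; root-2 ≈ 1.414; silver ratio ≈ 2.414.

P=16:9, Q=root-2, R=3:2, S=silver ratio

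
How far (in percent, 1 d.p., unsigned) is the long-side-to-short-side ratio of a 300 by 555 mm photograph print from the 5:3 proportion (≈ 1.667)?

11.0%

Ratio = 555 / 300 ≈ 1.8500.
Ideal 5:3 ≈ 1.6667. |1.8500 − 1.6667| / 1.6667 ≈ 11.00% → 11.0%.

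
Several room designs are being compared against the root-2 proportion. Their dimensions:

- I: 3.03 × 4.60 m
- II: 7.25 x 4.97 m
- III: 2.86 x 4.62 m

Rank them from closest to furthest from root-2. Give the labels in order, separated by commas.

II, I, III

I: 4.60/3.03 ≈ 1.518 → |1.518 − 1.414| = 0.104
II: 7.25/4.97 ≈ 1.459 → |1.459 − 1.414| = 0.045
III: 4.62/2.86 ≈ 1.615 → |1.615 − 1.414| = 0.201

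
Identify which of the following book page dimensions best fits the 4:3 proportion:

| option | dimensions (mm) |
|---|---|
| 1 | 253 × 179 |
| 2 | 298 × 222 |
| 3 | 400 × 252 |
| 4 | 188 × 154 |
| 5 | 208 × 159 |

2

Ratios (long/short): 1 ≈ 1.413; 2 ≈ 1.342; 3 ≈ 1.587; 4 ≈ 1.221; 5 ≈ 1.308.
4:3 ≈ 1.333; option 2 is nearest (Δ 0.009).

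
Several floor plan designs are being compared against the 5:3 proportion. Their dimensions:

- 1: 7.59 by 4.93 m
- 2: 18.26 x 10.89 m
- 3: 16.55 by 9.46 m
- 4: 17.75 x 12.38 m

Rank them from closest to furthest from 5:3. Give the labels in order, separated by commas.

1: 7.59/4.93 ≈ 1.540 → |1.540 − 1.667| = 0.127
2: 18.26/10.89 ≈ 1.677 → |1.677 − 1.667| = 0.010
3: 16.55/9.46 ≈ 1.749 → |1.749 − 1.667| = 0.082
4: 17.75/12.38 ≈ 1.434 → |1.434 − 1.667| = 0.233

2, 3, 1, 4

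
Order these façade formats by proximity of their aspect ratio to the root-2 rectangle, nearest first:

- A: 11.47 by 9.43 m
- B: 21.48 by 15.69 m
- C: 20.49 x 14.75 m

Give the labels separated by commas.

C, B, A

Ratios: A = 11.47 / 9.43 ≈ 1.216; B = 21.48 / 15.69 ≈ 1.369; C = 20.49 / 14.75 ≈ 1.389.
|Δ from 1.414|: A 0.198; B 0.045; C 0.025.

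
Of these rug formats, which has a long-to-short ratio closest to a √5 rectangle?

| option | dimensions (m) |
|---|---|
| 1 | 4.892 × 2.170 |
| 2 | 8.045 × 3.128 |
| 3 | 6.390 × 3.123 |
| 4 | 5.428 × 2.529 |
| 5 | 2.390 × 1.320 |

1

Ratios (long/short): 1 ≈ 2.254; 2 ≈ 2.572; 3 ≈ 2.046; 4 ≈ 2.146; 5 ≈ 1.811.
root-5 ≈ 2.236; option 1 is nearest (Δ 0.018).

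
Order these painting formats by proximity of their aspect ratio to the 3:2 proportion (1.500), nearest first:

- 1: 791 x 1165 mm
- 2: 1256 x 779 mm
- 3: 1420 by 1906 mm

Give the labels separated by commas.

1, 2, 3

Ratios: 1 = 1165 / 791 ≈ 1.473; 2 = 1256 / 779 ≈ 1.612; 3 = 1906 / 1420 ≈ 1.342.
|Δ from 1.500|: 1 0.027; 2 0.112; 3 0.158.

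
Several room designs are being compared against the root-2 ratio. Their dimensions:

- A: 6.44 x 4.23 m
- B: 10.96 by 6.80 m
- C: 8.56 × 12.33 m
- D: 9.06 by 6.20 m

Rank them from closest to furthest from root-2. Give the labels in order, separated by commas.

C, D, A, B

Ratios: A = 6.44 / 4.23 ≈ 1.522; B = 10.96 / 6.80 ≈ 1.612; C = 12.33 / 8.56 ≈ 1.440; D = 9.06 / 6.20 ≈ 1.461.
|Δ from 1.414|: A 0.108; B 0.198; C 0.026; D 0.047.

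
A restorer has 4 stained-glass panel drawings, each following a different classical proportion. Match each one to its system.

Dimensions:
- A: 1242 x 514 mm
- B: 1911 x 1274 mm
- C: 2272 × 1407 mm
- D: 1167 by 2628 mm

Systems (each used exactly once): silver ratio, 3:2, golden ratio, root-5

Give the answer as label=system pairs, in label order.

A=silver ratio, B=3:2, C=golden ratio, D=root-5

Ratios: A ≈ 2.416; B ≈ 1.500; C ≈ 1.615; D ≈ 2.252.
Targets: silver ratio ≈ 2.414; 3:2 ≈ 1.500; golden ratio ≈ 1.618; root-5 ≈ 2.236.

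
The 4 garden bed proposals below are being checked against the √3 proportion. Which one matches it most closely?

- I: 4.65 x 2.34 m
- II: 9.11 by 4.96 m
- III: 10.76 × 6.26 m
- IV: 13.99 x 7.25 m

III

Ratios (long/short): I ≈ 1.987; II ≈ 1.837; III ≈ 1.719; IV ≈ 1.930.
root-3 ≈ 1.732; option III is nearest (Δ 0.013).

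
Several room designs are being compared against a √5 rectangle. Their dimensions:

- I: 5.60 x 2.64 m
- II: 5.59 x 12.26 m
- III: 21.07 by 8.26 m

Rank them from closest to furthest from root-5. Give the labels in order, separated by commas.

I: 5.60/2.64 ≈ 2.121 → |2.121 − 2.236| = 0.115
II: 12.26/5.59 ≈ 2.193 → |2.193 − 2.236| = 0.043
III: 21.07/8.26 ≈ 2.551 → |2.551 − 2.236| = 0.315

II, I, III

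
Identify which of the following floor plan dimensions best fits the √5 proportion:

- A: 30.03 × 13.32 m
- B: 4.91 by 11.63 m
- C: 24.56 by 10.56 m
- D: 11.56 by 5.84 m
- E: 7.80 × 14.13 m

A

Target root-5 ≈ 2.236.
A: 2.255 (Δ0.019)  B: 2.369 (Δ0.133)  C: 2.326 (Δ0.090)  D: 1.979 (Δ0.257)  E: 1.812 (Δ0.424)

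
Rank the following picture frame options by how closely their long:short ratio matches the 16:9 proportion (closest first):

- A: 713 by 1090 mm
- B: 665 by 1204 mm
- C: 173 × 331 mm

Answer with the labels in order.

Ratios: A = 1090 / 713 ≈ 1.529; B = 1204 / 665 ≈ 1.811; C = 331 / 173 ≈ 1.913.
|Δ from 1.778|: A 0.249; B 0.033; C 0.135.

B, C, A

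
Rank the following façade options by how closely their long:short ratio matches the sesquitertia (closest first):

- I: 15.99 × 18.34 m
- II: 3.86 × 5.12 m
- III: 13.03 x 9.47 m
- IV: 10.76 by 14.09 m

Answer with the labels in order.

II, IV, III, I

I: 18.34/15.99 ≈ 1.147 → |1.147 − 1.333| = 0.186
II: 5.12/3.86 ≈ 1.326 → |1.326 − 1.333| = 0.007
III: 13.03/9.47 ≈ 1.376 → |1.376 − 1.333| = 0.043
IV: 14.09/10.76 ≈ 1.309 → |1.309 − 1.333| = 0.024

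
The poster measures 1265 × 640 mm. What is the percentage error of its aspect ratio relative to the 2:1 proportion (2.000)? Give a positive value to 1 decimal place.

1.2%

Ratio = 1265 / 640 ≈ 1.9766.
Ideal 2:1 = 2.0000. |1.9766 − 2.0000| / 2.0000 ≈ 1.17% → 1.2%.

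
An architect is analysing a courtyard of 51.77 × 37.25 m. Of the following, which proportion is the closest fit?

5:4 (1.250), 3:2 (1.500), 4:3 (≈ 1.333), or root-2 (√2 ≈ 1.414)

Ratio = 51.77 / 37.25 ≈ 1.390.
Distances: 5:4 1.250 (Δ 0.140); 3:2 1.500 (Δ 0.110); 4:3 1.333 (Δ 0.057); root-2 1.414 (Δ 0.024).

root-2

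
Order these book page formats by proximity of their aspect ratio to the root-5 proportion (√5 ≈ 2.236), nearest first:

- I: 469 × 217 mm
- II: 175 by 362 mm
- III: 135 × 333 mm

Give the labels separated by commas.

Ratios: I = 469 / 217 ≈ 2.161; II = 362 / 175 ≈ 2.069; III = 333 / 135 ≈ 2.467.
|Δ from 2.236|: I 0.075; II 0.167; III 0.231.

I, II, III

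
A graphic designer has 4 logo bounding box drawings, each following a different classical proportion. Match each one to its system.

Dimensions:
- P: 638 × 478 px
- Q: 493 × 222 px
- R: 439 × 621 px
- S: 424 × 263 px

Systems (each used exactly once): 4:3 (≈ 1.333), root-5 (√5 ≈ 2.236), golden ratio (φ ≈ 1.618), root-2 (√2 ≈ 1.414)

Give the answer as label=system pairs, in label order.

P=4:3, Q=root-5, R=root-2, S=golden ratio

P = 638/478 ≈ 1.335 → 4:3 (1.333)
Q = 493/222 ≈ 2.221 → root-5 (2.236)
R = 621/439 ≈ 1.415 → root-2 (1.414)
S = 424/263 ≈ 1.612 → golden ratio (1.618)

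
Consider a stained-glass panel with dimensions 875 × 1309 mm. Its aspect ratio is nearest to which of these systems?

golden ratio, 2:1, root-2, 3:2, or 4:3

3:2

Ratio = 1309 / 875 ≈ 1.496.
Distances: golden ratio 1.618 (Δ 0.122); 2:1 2.000 (Δ 0.504); root-2 1.414 (Δ 0.082); 3:2 1.500 (Δ 0.004); 4:3 1.333 (Δ 0.163).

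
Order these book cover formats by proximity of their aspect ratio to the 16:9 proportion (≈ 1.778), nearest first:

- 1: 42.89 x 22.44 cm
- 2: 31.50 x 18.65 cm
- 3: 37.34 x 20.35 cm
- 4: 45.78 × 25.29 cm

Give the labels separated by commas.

Ratios: 1 = 42.89 / 22.44 ≈ 1.911; 2 = 31.50 / 18.65 ≈ 1.689; 3 = 37.34 / 20.35 ≈ 1.835; 4 = 45.78 / 25.29 ≈ 1.810.
|Δ from 1.778|: 1 0.133; 2 0.089; 3 0.057; 4 0.032.

4, 3, 2, 1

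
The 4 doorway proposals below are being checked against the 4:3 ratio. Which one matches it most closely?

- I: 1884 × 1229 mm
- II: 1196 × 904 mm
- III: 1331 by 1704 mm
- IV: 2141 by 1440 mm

II

Ratios (long/short): I ≈ 1.533; II ≈ 1.323; III ≈ 1.280; IV ≈ 1.487.
4:3 ≈ 1.333; option II is nearest (Δ 0.010).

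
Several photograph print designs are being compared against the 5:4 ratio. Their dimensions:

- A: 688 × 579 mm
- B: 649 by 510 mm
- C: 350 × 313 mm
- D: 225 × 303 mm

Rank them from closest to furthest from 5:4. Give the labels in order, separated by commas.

Ratios: A = 688 / 579 ≈ 1.188; B = 649 / 510 ≈ 1.273; C = 350 / 313 ≈ 1.118; D = 303 / 225 ≈ 1.347.
|Δ from 1.250|: A 0.062; B 0.023; C 0.132; D 0.097.

B, A, D, C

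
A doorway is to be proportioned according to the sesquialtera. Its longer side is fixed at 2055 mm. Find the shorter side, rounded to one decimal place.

1370.0 mm

3:2 = 1.50000.
Shorter side = 2055 ÷ 1.50000 ≈ 1370.000 → 1370.0 mm.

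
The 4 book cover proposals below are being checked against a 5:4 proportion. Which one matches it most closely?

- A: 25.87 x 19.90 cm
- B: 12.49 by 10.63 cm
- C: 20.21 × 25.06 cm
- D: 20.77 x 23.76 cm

C

Ratios (long/short): A ≈ 1.300; B ≈ 1.175; C ≈ 1.240; D ≈ 1.144.
5:4 ≈ 1.250; option C is nearest (Δ 0.010).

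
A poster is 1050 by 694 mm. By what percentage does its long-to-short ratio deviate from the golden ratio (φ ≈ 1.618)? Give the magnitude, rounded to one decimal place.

Ratio = 1050 / 694 ≈ 1.5130.
Ideal golden ratio ≈ 1.6180. |1.5130 − 1.6180| / 1.6180 ≈ 6.49% → 6.5%.

6.5%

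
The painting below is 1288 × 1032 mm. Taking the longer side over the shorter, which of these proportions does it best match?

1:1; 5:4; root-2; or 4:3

5:4

Ratio = 1288 / 1032 ≈ 1.248.
Distances: 1:1 1.000 (Δ 0.248); 5:4 1.250 (Δ 0.002); root-2 1.414 (Δ 0.166); 4:3 1.333 (Δ 0.085).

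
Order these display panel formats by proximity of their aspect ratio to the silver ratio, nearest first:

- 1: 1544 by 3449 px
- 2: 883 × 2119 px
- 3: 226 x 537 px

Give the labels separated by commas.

2, 3, 1

Ratios: 1 = 3449 / 1544 ≈ 2.234; 2 = 2119 / 883 ≈ 2.400; 3 = 537 / 226 ≈ 2.376.
|Δ from 2.414|: 1 0.180; 2 0.014; 3 0.038.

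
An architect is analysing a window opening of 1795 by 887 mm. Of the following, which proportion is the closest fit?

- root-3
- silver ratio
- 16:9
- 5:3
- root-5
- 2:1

1795/887 ≈ 2.024. Nearest candidates are 2:1 (2.000, off by 0.024) and root-5 (2.236, off by 0.212).

2:1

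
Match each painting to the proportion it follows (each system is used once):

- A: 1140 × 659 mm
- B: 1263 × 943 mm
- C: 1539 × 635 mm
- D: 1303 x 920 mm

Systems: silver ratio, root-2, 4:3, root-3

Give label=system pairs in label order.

A = 1140/659 ≈ 1.730 → root-3 (1.732)
B = 1263/943 ≈ 1.339 → 4:3 (1.333)
C = 1539/635 ≈ 2.424 → silver ratio (2.414)
D = 1303/920 ≈ 1.416 → root-2 (1.414)

A=root-3, B=4:3, C=silver ratio, D=root-2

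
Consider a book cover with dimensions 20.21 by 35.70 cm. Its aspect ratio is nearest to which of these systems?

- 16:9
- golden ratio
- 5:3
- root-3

16:9

35.70/20.21 ≈ 1.766. Nearest candidates are 16:9 (1.778, off by 0.012) and root-3 (1.732, off by 0.034).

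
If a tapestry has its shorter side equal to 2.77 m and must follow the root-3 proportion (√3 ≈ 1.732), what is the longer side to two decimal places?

4.80 m

root-3 ≈ 1.73205.
Longer side = 2.77 × 1.73205 ≈ 4.7978 → 4.80 m.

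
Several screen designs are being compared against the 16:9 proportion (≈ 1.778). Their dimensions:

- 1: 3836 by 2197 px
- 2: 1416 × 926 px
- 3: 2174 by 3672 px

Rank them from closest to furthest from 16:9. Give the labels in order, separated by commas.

1, 3, 2

Ratios: 1 = 3836 / 2197 ≈ 1.746; 2 = 1416 / 926 ≈ 1.529; 3 = 3672 / 2174 ≈ 1.689.
|Δ from 1.778|: 1 0.032; 2 0.249; 3 0.089.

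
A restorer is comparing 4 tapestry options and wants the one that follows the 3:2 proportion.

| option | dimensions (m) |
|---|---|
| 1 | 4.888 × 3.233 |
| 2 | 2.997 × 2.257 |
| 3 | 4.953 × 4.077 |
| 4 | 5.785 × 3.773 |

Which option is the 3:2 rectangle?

1

Target 3:2 ≈ 1.500.
1: 1.512 (Δ0.012)  2: 1.328 (Δ0.172)  3: 1.215 (Δ0.285)  4: 1.533 (Δ0.033)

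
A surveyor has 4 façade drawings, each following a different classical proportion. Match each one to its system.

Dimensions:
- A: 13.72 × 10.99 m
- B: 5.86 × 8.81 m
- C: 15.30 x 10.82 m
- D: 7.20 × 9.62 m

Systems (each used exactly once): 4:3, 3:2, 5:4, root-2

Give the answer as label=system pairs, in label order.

Ratios: A ≈ 1.248; B ≈ 1.503; C ≈ 1.414; D ≈ 1.336.
Targets: 4:3 ≈ 1.333; 3:2 ≈ 1.500; 5:4 ≈ 1.250; root-2 ≈ 1.414.

A=5:4, B=3:2, C=root-2, D=4:3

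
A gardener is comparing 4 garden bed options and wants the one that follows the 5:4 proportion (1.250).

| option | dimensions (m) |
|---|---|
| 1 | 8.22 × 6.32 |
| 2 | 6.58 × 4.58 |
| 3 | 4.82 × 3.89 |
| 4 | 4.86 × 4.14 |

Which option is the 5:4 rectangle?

Target 5:4 ≈ 1.250.
1: 1.301 (Δ0.051)  2: 1.437 (Δ0.187)  3: 1.239 (Δ0.011)  4: 1.174 (Δ0.076)

3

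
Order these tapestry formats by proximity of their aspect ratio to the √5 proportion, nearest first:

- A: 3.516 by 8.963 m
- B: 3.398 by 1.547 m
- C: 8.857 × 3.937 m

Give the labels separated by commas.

C, B, A

A: 8.963/3.516 ≈ 2.549 → |2.549 − 2.236| = 0.313
B: 3.398/1.547 ≈ 2.197 → |2.197 − 2.236| = 0.039
C: 8.857/3.937 ≈ 2.250 → |2.250 − 2.236| = 0.014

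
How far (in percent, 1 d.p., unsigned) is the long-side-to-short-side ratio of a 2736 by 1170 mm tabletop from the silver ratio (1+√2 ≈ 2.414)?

Ratio = 2736 / 1170 ≈ 2.3385.
Ideal silver ratio ≈ 2.4142. |2.3385 − 2.4142| / 2.4142 ≈ 3.14% → 3.1%.

3.1%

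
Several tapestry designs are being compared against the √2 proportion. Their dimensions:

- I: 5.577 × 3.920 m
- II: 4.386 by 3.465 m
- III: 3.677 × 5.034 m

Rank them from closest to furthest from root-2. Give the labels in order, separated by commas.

Ratios: I = 5.577 / 3.920 ≈ 1.423; II = 4.386 / 3.465 ≈ 1.266; III = 5.034 / 3.677 ≈ 1.369.
|Δ from 1.414|: I 0.009; II 0.148; III 0.045.

I, III, II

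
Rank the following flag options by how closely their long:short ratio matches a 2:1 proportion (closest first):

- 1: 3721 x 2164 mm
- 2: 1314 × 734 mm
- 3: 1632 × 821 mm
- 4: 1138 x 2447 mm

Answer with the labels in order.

1: 3721/2164 ≈ 1.720 → |1.720 − 2.000| = 0.280
2: 1314/734 ≈ 1.790 → |1.790 − 2.000| = 0.210
3: 1632/821 ≈ 1.988 → |1.988 − 2.000| = 0.012
4: 2447/1138 ≈ 2.150 → |2.150 − 2.000| = 0.150

3, 4, 2, 1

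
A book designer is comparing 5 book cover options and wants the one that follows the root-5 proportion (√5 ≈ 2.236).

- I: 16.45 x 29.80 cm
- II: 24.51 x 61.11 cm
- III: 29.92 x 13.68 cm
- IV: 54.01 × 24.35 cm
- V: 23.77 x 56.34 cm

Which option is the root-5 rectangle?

IV

Target root-5 ≈ 2.236.
I: 1.812 (Δ0.424)  II: 2.493 (Δ0.257)  III: 2.187 (Δ0.049)  IV: 2.218 (Δ0.018)  V: 2.370 (Δ0.134)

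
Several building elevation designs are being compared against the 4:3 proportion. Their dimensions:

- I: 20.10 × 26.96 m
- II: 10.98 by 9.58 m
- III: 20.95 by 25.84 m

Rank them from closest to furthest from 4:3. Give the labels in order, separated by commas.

I, III, II

Ratios: I = 26.96 / 20.10 ≈ 1.341; II = 10.98 / 9.58 ≈ 1.146; III = 25.84 / 20.95 ≈ 1.233.
|Δ from 1.333|: I 0.008; II 0.187; III 0.100.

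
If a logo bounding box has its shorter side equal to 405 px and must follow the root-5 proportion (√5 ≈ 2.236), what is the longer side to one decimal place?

905.6 px

root-5 ≈ 2.23607.
Longer side = 405 × 2.23607 ≈ 905.608 → 905.6 px.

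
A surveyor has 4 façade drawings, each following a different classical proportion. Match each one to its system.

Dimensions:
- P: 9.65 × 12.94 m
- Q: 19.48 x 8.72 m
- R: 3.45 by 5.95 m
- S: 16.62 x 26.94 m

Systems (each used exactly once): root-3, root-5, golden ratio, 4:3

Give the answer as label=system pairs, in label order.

P = 12.94/9.65 ≈ 1.341 → 4:3 (1.333)
Q = 19.48/8.72 ≈ 2.234 → root-5 (2.236)
R = 5.95/3.45 ≈ 1.725 → root-3 (1.732)
S = 26.94/16.62 ≈ 1.621 → golden ratio (1.618)

P=4:3, Q=root-5, R=root-3, S=golden ratio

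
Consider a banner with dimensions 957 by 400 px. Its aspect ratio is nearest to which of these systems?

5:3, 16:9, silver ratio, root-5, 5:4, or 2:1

silver ratio

957/400 ≈ 2.393. Nearest candidates are silver ratio (2.414, off by 0.021) and root-5 (2.236, off by 0.157).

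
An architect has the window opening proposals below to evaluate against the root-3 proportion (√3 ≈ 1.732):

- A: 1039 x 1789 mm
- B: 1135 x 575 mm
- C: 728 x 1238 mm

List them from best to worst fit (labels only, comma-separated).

Ratios: A = 1789 / 1039 ≈ 1.722; B = 1135 / 575 ≈ 1.974; C = 1238 / 728 ≈ 1.701.
|Δ from 1.732|: A 0.010; B 0.242; C 0.031.

A, C, B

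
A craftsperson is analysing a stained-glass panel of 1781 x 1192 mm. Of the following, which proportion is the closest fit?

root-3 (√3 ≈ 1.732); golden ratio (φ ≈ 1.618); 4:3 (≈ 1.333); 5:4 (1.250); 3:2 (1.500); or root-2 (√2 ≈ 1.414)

Ratio = 1781 / 1192 ≈ 1.494.
Distances: root-3 1.732 (Δ 0.238); golden ratio 1.618 (Δ 0.124); 4:3 1.333 (Δ 0.161); 5:4 1.250 (Δ 0.244); 3:2 1.500 (Δ 0.006); root-2 1.414 (Δ 0.080).

3:2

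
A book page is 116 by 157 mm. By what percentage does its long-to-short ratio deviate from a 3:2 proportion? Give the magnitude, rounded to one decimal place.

9.8%

Ratio = 157 / 116 ≈ 1.3534.
Ideal 3:2 = 1.5000. |1.3534 − 1.5000| / 1.5000 ≈ 9.77% → 9.8%.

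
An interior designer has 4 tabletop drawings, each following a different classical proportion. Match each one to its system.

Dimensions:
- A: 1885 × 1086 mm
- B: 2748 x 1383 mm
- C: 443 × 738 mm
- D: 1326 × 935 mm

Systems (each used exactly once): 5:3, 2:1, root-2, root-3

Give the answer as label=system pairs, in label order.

A = 1885/1086 ≈ 1.736 → root-3 (1.732)
B = 2748/1383 ≈ 1.987 → 2:1 (2.000)
C = 738/443 ≈ 1.666 → 5:3 (1.667)
D = 1326/935 ≈ 1.418 → root-2 (1.414)

A=root-3, B=2:1, C=5:3, D=root-2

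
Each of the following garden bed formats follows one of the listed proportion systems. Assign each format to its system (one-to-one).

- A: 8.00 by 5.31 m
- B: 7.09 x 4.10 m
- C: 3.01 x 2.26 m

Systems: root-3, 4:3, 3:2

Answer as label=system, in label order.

A=3:2, B=root-3, C=4:3

A = 8.00/5.31 ≈ 1.507 → 3:2 (1.500)
B = 7.09/4.10 ≈ 1.729 → root-3 (1.732)
C = 3.01/2.26 ≈ 1.332 → 4:3 (1.333)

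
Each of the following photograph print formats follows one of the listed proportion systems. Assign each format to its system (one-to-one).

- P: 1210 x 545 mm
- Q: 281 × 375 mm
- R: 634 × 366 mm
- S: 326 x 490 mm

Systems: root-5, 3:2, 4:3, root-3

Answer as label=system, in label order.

P=root-5, Q=4:3, R=root-3, S=3:2

P = 1210/545 ≈ 2.220 → root-5 (2.236)
Q = 375/281 ≈ 1.335 → 4:3 (1.333)
R = 634/366 ≈ 1.732 → root-3 (1.732)
S = 490/326 ≈ 1.503 → 3:2 (1.500)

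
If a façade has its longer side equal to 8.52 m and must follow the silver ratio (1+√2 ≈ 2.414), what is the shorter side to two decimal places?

3.53 m

silver ratio ≈ 2.41421.
Shorter side = 8.52 ÷ 2.41421 ≈ 3.5291 → 3.53 m.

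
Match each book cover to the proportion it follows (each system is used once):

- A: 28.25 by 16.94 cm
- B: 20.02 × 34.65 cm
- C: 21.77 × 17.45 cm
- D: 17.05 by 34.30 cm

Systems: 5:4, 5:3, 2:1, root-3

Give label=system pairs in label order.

A = 28.25/16.94 ≈ 1.668 → 5:3 (1.667)
B = 34.65/20.02 ≈ 1.731 → root-3 (1.732)
C = 21.77/17.45 ≈ 1.248 → 5:4 (1.250)
D = 34.30/17.05 ≈ 2.012 → 2:1 (2.000)

A=5:3, B=root-3, C=5:4, D=2:1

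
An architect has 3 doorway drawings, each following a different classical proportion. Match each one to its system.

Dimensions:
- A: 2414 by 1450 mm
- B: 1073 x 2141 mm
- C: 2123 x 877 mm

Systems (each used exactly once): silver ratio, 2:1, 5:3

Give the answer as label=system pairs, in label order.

Ratios: A ≈ 1.665; B ≈ 1.995; C ≈ 2.421.
Targets: silver ratio ≈ 2.414; 2:1 ≈ 2.000; 5:3 ≈ 1.667.

A=5:3, B=2:1, C=silver ratio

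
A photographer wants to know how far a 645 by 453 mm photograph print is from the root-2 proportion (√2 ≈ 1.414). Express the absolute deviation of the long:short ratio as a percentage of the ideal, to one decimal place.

Ratio = 645 / 453 ≈ 1.4238.
Ideal root-2 ≈ 1.4142. |1.4238 − 1.4142| / 1.4142 ≈ 0.68% → 0.7%.

0.7%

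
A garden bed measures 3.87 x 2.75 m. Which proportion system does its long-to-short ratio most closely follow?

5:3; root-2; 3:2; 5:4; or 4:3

root-2

Ratio = 3.87 / 2.75 ≈ 1.407.
Distances: 5:3 1.667 (Δ 0.260); root-2 1.414 (Δ 0.007); 3:2 1.500 (Δ 0.093); 5:4 1.250 (Δ 0.157); 4:3 1.333 (Δ 0.074).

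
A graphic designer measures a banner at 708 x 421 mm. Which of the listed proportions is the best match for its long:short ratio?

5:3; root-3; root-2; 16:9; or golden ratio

5:3

708/421 ≈ 1.682. Nearest candidates are 5:3 (1.667, off by 0.015) and root-3 (1.732, off by 0.050).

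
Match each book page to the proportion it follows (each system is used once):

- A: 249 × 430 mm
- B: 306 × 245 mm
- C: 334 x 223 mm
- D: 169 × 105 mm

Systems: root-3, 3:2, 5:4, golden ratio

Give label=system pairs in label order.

A=root-3, B=5:4, C=3:2, D=golden ratio

Ratios: A ≈ 1.727; B ≈ 1.249; C ≈ 1.498; D ≈ 1.610.
Targets: root-3 ≈ 1.732; 3:2 ≈ 1.500; 5:4 ≈ 1.250; golden ratio ≈ 1.618.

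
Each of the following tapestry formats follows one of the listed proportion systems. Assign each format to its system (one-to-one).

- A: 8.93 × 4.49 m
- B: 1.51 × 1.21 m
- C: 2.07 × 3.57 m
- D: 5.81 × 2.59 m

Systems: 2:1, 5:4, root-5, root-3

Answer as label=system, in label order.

A = 8.93/4.49 ≈ 1.989 → 2:1 (2.000)
B = 1.51/1.21 ≈ 1.248 → 5:4 (1.250)
C = 3.57/2.07 ≈ 1.725 → root-3 (1.732)
D = 5.81/2.59 ≈ 2.243 → root-5 (2.236)

A=2:1, B=5:4, C=root-3, D=root-5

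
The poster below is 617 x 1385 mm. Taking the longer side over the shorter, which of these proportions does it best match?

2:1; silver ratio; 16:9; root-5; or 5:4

root-5

1385/617 ≈ 2.245. Nearest candidates are root-5 (2.236, off by 0.009) and silver ratio (2.414, off by 0.169).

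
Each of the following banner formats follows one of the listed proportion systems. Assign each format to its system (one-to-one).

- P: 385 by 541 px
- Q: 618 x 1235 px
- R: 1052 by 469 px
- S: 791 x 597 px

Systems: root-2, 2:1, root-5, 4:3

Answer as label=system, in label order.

Ratios: P ≈ 1.405; Q ≈ 1.998; R ≈ 2.243; S ≈ 1.325.
Targets: root-2 ≈ 1.414; 2:1 ≈ 2.000; root-5 ≈ 2.236; 4:3 ≈ 1.333.

P=root-2, Q=2:1, R=root-5, S=4:3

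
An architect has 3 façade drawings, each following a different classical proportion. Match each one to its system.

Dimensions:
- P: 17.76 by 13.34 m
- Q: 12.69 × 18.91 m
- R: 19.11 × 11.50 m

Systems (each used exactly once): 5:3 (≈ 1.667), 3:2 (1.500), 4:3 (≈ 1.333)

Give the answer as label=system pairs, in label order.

P=4:3, Q=3:2, R=5:3

P = 17.76/13.34 ≈ 1.331 → 4:3 (1.333)
Q = 18.91/12.69 ≈ 1.490 → 3:2 (1.500)
R = 19.11/11.50 ≈ 1.662 → 5:3 (1.667)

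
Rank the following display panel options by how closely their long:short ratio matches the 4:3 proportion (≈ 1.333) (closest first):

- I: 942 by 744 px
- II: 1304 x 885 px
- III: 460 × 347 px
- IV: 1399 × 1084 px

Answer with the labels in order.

I: 942/744 ≈ 1.266 → |1.266 − 1.333| = 0.067
II: 1304/885 ≈ 1.473 → |1.473 − 1.333| = 0.140
III: 460/347 ≈ 1.326 → |1.326 − 1.333| = 0.007
IV: 1399/1084 ≈ 1.291 → |1.291 − 1.333| = 0.042

III, IV, I, II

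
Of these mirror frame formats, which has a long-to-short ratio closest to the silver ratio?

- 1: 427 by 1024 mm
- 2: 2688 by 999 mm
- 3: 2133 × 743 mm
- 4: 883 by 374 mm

Ratios (long/short): 1 ≈ 2.398; 2 ≈ 2.691; 3 ≈ 2.871; 4 ≈ 2.361.
silver ratio ≈ 2.414; option 1 is nearest (Δ 0.016).

1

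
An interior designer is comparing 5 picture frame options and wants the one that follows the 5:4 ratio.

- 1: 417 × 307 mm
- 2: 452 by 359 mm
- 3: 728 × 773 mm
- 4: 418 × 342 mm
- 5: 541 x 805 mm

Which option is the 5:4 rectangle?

2

Target 5:4 ≈ 1.250.
1: 1.358 (Δ0.108)  2: 1.259 (Δ0.009)  3: 1.062 (Δ0.188)  4: 1.222 (Δ0.028)  5: 1.488 (Δ0.238)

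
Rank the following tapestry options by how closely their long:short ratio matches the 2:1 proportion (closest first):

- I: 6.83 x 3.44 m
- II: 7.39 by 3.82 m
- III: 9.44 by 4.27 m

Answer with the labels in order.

Ratios: I = 6.83 / 3.44 ≈ 1.985; II = 7.39 / 3.82 ≈ 1.935; III = 9.44 / 4.27 ≈ 2.211.
|Δ from 2.000|: I 0.015; II 0.065; III 0.211.

I, II, III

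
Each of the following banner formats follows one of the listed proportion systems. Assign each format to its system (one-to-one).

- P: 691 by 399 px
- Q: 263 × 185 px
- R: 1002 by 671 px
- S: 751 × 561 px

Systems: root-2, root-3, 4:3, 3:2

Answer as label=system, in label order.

P=root-3, Q=root-2, R=3:2, S=4:3

P = 691/399 ≈ 1.732 → root-3 (1.732)
Q = 263/185 ≈ 1.422 → root-2 (1.414)
R = 1002/671 ≈ 1.493 → 3:2 (1.500)
S = 751/561 ≈ 1.339 → 4:3 (1.333)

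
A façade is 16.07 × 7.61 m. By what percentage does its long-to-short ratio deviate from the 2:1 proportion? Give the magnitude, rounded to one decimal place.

5.6%

Ratio = 16.07 / 7.61 ≈ 2.1117.
Ideal 2:1 = 2.0000. |2.1117 − 2.0000| / 2.0000 ≈ 5.58% → 5.6%.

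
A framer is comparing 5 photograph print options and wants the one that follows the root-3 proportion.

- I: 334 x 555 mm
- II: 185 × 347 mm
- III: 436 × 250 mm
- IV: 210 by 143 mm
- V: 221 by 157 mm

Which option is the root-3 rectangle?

III

Target root-3 ≈ 1.732.
I: 1.662 (Δ0.070)  II: 1.876 (Δ0.144)  III: 1.744 (Δ0.012)  IV: 1.469 (Δ0.263)  V: 1.408 (Δ0.324)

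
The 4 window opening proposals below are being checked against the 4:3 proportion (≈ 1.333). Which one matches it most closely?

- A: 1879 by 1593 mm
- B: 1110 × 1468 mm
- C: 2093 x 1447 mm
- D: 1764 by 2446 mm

Target 4:3 ≈ 1.333.
A: 1.180 (Δ0.153)  B: 1.323 (Δ0.010)  C: 1.446 (Δ0.113)  D: 1.387 (Δ0.054)

B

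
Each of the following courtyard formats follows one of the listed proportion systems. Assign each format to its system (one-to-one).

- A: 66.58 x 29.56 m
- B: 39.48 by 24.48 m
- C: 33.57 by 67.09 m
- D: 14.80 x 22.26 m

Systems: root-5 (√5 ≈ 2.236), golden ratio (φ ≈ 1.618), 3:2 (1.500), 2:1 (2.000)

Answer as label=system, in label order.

A=root-5, B=golden ratio, C=2:1, D=3:2

Ratios: A ≈ 2.252; B ≈ 1.613; C ≈ 1.999; D ≈ 1.504.
Targets: root-5 ≈ 2.236; golden ratio ≈ 1.618; 3:2 ≈ 1.500; 2:1 ≈ 2.000.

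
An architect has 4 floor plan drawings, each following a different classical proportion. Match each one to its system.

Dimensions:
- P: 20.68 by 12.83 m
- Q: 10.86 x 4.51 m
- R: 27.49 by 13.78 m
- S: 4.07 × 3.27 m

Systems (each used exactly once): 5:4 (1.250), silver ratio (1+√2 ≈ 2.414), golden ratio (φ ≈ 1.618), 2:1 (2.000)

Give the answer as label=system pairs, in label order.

Ratios: P ≈ 1.612; Q ≈ 2.408; R ≈ 1.995; S ≈ 1.245.
Targets: 5:4 ≈ 1.250; silver ratio ≈ 2.414; golden ratio ≈ 1.618; 2:1 ≈ 2.000.

P=golden ratio, Q=silver ratio, R=2:1, S=5:4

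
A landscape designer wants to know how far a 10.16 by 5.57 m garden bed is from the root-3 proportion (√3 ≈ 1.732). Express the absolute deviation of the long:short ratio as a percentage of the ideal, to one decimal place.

Ratio = 10.16 / 5.57 ≈ 1.8241.
Ideal root-3 ≈ 1.7321. |1.8241 − 1.7321| / 1.7321 ≈ 5.31% → 5.3%.

5.3%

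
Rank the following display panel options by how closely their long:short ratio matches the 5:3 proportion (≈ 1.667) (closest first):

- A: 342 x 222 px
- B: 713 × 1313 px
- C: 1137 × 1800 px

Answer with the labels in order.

Ratios: A = 342 / 222 ≈ 1.541; B = 1313 / 713 ≈ 1.842; C = 1800 / 1137 ≈ 1.583.
|Δ from 1.667|: A 0.126; B 0.175; C 0.084.

C, A, B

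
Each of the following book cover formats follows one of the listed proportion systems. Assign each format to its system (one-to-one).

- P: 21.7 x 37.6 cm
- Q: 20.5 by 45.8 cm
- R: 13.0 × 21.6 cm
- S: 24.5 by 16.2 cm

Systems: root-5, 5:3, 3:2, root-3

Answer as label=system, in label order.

P = 37.6/21.7 ≈ 1.733 → root-3 (1.732)
Q = 45.8/20.5 ≈ 2.234 → root-5 (2.236)
R = 21.6/13.0 ≈ 1.662 → 5:3 (1.667)
S = 24.5/16.2 ≈ 1.512 → 3:2 (1.500)

P=root-3, Q=root-5, R=5:3, S=3:2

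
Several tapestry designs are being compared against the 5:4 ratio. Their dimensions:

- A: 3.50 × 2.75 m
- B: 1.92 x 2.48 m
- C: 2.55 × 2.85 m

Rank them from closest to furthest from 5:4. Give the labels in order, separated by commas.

Ratios: A = 3.50 / 2.75 ≈ 1.273; B = 2.48 / 1.92 ≈ 1.292; C = 2.85 / 2.55 ≈ 1.118.
|Δ from 1.250|: A 0.023; B 0.042; C 0.132.

A, B, C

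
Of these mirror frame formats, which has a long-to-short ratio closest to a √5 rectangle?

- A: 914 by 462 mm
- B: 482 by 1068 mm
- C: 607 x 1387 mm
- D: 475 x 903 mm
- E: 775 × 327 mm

B

Ratios (long/short): A ≈ 1.978; B ≈ 2.216; C ≈ 2.285; D ≈ 1.901; E ≈ 2.370.
root-5 ≈ 2.236; option B is nearest (Δ 0.020).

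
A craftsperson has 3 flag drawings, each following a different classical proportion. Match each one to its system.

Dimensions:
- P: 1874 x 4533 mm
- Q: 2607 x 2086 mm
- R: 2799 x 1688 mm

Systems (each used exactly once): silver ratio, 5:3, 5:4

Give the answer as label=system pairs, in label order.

P=silver ratio, Q=5:4, R=5:3

P = 4533/1874 ≈ 2.419 → silver ratio (2.414)
Q = 2607/2086 ≈ 1.250 → 5:4 (1.250)
R = 2799/1688 ≈ 1.658 → 5:3 (1.667)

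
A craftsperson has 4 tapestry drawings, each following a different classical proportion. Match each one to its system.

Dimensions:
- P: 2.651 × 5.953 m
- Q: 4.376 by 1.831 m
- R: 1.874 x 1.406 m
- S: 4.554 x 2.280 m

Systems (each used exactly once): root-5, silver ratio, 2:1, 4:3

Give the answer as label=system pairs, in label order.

Ratios: P ≈ 2.246; Q ≈ 2.390; R ≈ 1.333; S ≈ 1.997.
Targets: root-5 ≈ 2.236; silver ratio ≈ 2.414; 2:1 ≈ 2.000; 4:3 ≈ 1.333.

P=root-5, Q=silver ratio, R=4:3, S=2:1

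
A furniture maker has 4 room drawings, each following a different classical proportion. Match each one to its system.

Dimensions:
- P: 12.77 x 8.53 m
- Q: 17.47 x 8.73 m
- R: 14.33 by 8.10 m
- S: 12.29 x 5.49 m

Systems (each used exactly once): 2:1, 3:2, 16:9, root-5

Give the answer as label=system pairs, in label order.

P=3:2, Q=2:1, R=16:9, S=root-5

Ratios: P ≈ 1.497; Q ≈ 2.001; R ≈ 1.769; S ≈ 2.239.
Targets: 2:1 ≈ 2.000; 3:2 ≈ 1.500; 16:9 ≈ 1.778; root-5 ≈ 2.236.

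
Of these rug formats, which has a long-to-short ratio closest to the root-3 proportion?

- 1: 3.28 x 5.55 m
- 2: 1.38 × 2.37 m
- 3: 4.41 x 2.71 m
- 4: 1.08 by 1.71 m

2

Target root-3 ≈ 1.732.
1: 1.692 (Δ0.040)  2: 1.717 (Δ0.015)  3: 1.627 (Δ0.105)  4: 1.583 (Δ0.149)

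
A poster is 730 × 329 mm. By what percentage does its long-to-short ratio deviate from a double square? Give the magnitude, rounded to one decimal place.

10.9%

Ratio = 730 / 329 ≈ 2.2188.
Ideal 2:1 = 2.0000. |2.2188 − 2.0000| / 2.0000 ≈ 10.94% → 10.9%.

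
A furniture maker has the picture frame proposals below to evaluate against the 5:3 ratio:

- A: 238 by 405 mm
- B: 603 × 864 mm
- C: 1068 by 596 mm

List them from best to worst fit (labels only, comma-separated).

Ratios: A = 405 / 238 ≈ 1.702; B = 864 / 603 ≈ 1.433; C = 1068 / 596 ≈ 1.792.
|Δ from 1.667|: A 0.035; B 0.234; C 0.125.

A, C, B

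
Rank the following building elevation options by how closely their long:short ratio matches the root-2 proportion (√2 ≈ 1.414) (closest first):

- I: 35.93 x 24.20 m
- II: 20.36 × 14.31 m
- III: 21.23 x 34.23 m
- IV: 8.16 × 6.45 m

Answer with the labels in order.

II, I, IV, III

Ratios: I = 35.93 / 24.20 ≈ 1.485; II = 20.36 / 14.31 ≈ 1.423; III = 34.23 / 21.23 ≈ 1.612; IV = 8.16 / 6.45 ≈ 1.265.
|Δ from 1.414|: I 0.071; II 0.009; III 0.198; IV 0.149.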